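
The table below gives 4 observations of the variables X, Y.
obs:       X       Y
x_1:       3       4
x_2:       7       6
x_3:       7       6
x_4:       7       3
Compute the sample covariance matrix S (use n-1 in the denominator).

Step 1 — column means:
  mean(X) = (3 + 7 + 7 + 7) / 4 = 24/4 = 6
  mean(Y) = (4 + 6 + 6 + 3) / 4 = 19/4 = 4.75

Step 2 — sample covariance S[i,j] = (1/(n-1)) · Σ_k (x_{k,i} - mean_i) · (x_{k,j} - mean_j), with n-1 = 3.
  S[X,X] = ((-3)·(-3) + (1)·(1) + (1)·(1) + (1)·(1)) / 3 = 12/3 = 4
  S[X,Y] = ((-3)·(-0.75) + (1)·(1.25) + (1)·(1.25) + (1)·(-1.75)) / 3 = 3/3 = 1
  S[Y,Y] = ((-0.75)·(-0.75) + (1.25)·(1.25) + (1.25)·(1.25) + (-1.75)·(-1.75)) / 3 = 6.75/3 = 2.25

S is symmetric (S[j,i] = S[i,j]). Assembling:

S = [[4, 1],
 [1, 2.25]]


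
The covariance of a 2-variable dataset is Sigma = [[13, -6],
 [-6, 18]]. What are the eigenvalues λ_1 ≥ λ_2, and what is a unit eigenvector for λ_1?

Step 1 — characteristic polynomial of 2×2 Sigma:
  det(Sigma - λI) = λ² - trace · λ + det = 0.
  trace = 13 + 18 = 31, det = 13·18 - (-6)² = 198.
Step 2 — discriminant:
  Δ = trace² - 4·det = 961 - 792 = 169.
Step 3 — eigenvalues:
  λ = (trace ± √Δ)/2 = (31 ± 13)/2,
  λ_1 = 22,  λ_2 = 9.

Step 4 — unit eigenvector for λ_1: solve (Sigma - λ_1 I)v = 0. First row:
  (13 - 22)·v_x + (-6)·v_y = 0, i.e. (-9)·v_x + (-6)·v_y = 0,
  so v ∝ (b, λ_1 - a) = (-6, 9); multiply by -1 so the first entry is positive: u = (6, -9).
  ||u|| = √((6)² + (-9)²) = √(117) ≈ 10.8167,
  v_1 = u/||u|| ≈ (0.5547, -0.8321) (||v_1|| = 1).

λ_1 = 22,  λ_2 = 9;  v_1 ≈ (0.5547, -0.8321)


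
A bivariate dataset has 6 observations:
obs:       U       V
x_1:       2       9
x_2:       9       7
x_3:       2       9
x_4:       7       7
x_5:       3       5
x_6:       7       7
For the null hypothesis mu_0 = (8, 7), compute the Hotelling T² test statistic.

Step 1 — sample mean vector:
  mean(U) = (2 + 9 + 2 + 7 + 3 + 7) / 6 = 30/6 = 5
  mean(V) = (9 + 7 + 9 + 7 + 5 + 7) / 6 = 44/6 = 7.3333
  x̄ = (5, 7.3333),  deviation x̄ - mu_0 = (5, 7.3333) - (8, 7) = (-3, 0.3333).

Step 2 — sample covariance matrix, S[i,j] = (1/(n-1)) · Σ_k (x_{k,i} - mean_i) · (x_{k,j} - mean_j), divisor n-1 = 5:
  S[U,U] = ((-3)·(-3) + (4)·(4) + (-3)·(-3) + (2)·(2) + (-2)·(-2) + (2)·(2)) / 5 = 46/5 = 9.2
  S[U,V] = ((-3)·(1.6667) + (4)·(-0.3333) + (-3)·(1.6667) + (2)·(-0.3333) + (-2)·(-2.3333) + (2)·(-0.3333)) / 5 = -8/5 = -1.6
  S[V,V] = ((1.6667)·(1.6667) + (-0.3333)·(-0.3333) + (1.6667)·(1.6667) + (-0.3333)·(-0.3333) + (-2.3333)·(-2.3333) + (-0.3333)·(-0.3333)) / 5 = 11.3333/5 = 2.2667
  S = [[9.2, -1.6],
 [-1.6, 2.2667]].

Step 3 — invert S. det(S) = 9.2·2.2667 - (-1.6)² = 18.2933.
  S^{-1} = (1/det) · [[d, -b], [-b, a]] = [[0.1239, 0.0875],
 [0.0875, 0.5029]].

Step 4 — quadratic form (x̄ - mu_0)^T · S^{-1} · (x̄ - mu_0):
  S^{-1} · (x̄ - mu_0) = (-0.3426, -0.0948),
  (x̄ - mu_0)^T · [...] = (-3)·(-0.3426) + (0.3333)·(-0.0948) = 0.9961.

Step 5 — scale by n: T² = 6 · 0.9961 = 5.9767.

T² ≈ 5.9767


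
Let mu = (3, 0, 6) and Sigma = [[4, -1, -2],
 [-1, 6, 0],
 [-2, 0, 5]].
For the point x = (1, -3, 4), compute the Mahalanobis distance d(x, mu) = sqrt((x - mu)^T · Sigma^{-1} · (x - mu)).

Step 1 — centre the observation: (x - mu) = (-2, -3, -2).

Step 2 — invert Sigma (cofactor / det for 3×3, or solve directly):
  Sigma^{-1} = [[0.3297, 0.0549, 0.1319],
 [0.0549, 0.1758, 0.022],
 [0.1319, 0.022, 0.2527]].

Step 3 — form the quadratic (x - mu)^T · Sigma^{-1} · (x - mu):
  Sigma^{-1} · (x - mu) = (-1.0879, -0.6813, -0.8352).
  (x - mu)^T · [Sigma^{-1} · (x - mu)] = (-2)·(-1.0879) + (-3)·(-0.6813) + (-2)·(-0.8352) = 5.8901.

Step 4 — take square root: d = √(5.8901) ≈ 2.427.

d(x, mu) = √(5.8901) ≈ 2.427


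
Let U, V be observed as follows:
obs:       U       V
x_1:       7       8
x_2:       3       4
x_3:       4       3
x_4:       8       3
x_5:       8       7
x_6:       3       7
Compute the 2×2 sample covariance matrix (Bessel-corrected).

Step 1 — column means:
  mean(U) = (7 + 3 + 4 + 8 + 8 + 3) / 6 = 33/6 = 5.5
  mean(V) = (8 + 4 + 3 + 3 + 7 + 7) / 6 = 32/6 = 5.3333

Step 2 — sample covariance S[i,j] = (1/(n-1)) · Σ_k (x_{k,i} - mean_i) · (x_{k,j} - mean_j), with n-1 = 5.
  S[U,U] = ((1.5)·(1.5) + (-2.5)·(-2.5) + (-1.5)·(-1.5) + (2.5)·(2.5) + (2.5)·(2.5) + (-2.5)·(-2.5)) / 5 = 29.5/5 = 5.9
  S[U,V] = ((1.5)·(2.6667) + (-2.5)·(-1.3333) + (-1.5)·(-2.3333) + (2.5)·(-2.3333) + (2.5)·(1.6667) + (-2.5)·(1.6667)) / 5 = 5/5 = 1
  S[V,V] = ((2.6667)·(2.6667) + (-1.3333)·(-1.3333) + (-2.3333)·(-2.3333) + (-2.3333)·(-2.3333) + (1.6667)·(1.6667) + (1.6667)·(1.6667)) / 5 = 25.3333/5 = 5.0667

S is symmetric (S[j,i] = S[i,j]). Assembling:

S = [[5.9, 1],
 [1, 5.0667]]


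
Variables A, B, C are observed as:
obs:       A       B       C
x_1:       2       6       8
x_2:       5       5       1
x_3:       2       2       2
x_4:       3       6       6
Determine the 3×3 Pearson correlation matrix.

Step 1 — column means:
  mean(A) = (2 + 5 + 2 + 3) / 4 = 12/4 = 3
  mean(B) = (6 + 5 + 2 + 6) / 4 = 19/4 = 4.75
  mean(C) = (8 + 1 + 2 + 6) / 4 = 17/4 = 4.25

Step 2 — sample variances and covariances s[i,j] = (1/(n-1)) · Σ_k (x_{k,i} - mean_i) · (x_{k,j} - mean_j), with n-1 = 3:
  s[A,A] = ((-1)·(-1) + (2)·(2) + (-1)·(-1) + (0)·(0)) / 3 = 6/3 = 2
  s[A,B] = ((-1)·(1.25) + (2)·(0.25) + (-1)·(-2.75) + (0)·(1.25)) / 3 = 2/3 = 0.6667
  s[A,C] = ((-1)·(3.75) + (2)·(-3.25) + (-1)·(-2.25) + (0)·(1.75)) / 3 = -8/3 = -2.6667
  s[B,B] = ((1.25)·(1.25) + (0.25)·(0.25) + (-2.75)·(-2.75) + (1.25)·(1.25)) / 3 = 10.75/3 = 3.5833
  s[B,C] = ((1.25)·(3.75) + (0.25)·(-3.25) + (-2.75)·(-2.25) + (1.25)·(1.75)) / 3 = 12.25/3 = 4.0833
  s[C,C] = ((3.75)·(3.75) + (-3.25)·(-3.25) + (-2.25)·(-2.25) + (1.75)·(1.75)) / 3 = 32.75/3 = 10.9167
  Sample standard deviations s_i = √(s[i,i]):
  s(A) = √(2) = 1.4142
  s(B) = √(3.5833) = 1.893
  s(C) = √(10.9167) = 3.304

Step 3 — r_{ij} = s_{ij} / (s_i · s_j):
  r[A,A] = 1 (diagonal).
  r[A,B] = 0.6667 / (1.4142 · 1.893) = 0.6667 / 2.6771 = 0.249
  r[A,C] = -2.6667 / (1.4142 · 3.304) = -2.6667 / 4.6726 = -0.5707
  r[B,B] = 1 (diagonal).
  r[B,C] = 4.0833 / (1.893 · 3.304) = 4.0833 / 6.2544 = 0.6529
  r[C,C] = 1 (diagonal).

R is symmetric with unit diagonal. Assembling:

R = [[1, 0.249, -0.5707],
 [0.249, 1, 0.6529],
 [-0.5707, 0.6529, 1]]


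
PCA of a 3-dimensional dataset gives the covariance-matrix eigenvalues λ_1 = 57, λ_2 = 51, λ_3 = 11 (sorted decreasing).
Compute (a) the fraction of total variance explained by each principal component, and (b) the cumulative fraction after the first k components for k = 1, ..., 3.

Step 1 — total variance = trace(Sigma) = Σ λ_i = 57 + 51 + 11 = 119.

Step 2 — fraction explained by component i = λ_i / Σ λ:
  PC1: 57/119 = 0.479
  PC2: 51/119 = 0.4286
  PC3: 11/119 = 0.0924

Step 3 — cumulative fraction after k components = (λ_1 + ... + λ_k) / Σ λ:
  k = 1: 57/119 = 0.479
  k = 2: (57 + 51)/119 = 108/119 = 0.9076
  k = 3: (57 + 51 + 11)/119 = 119/119 = 1

Summary (fraction, with percent):

explained: PC1 0.479 (47.9%), PC2 0.4286 (42.86%), PC3 0.0924 (9.24%);  cumulative: 0.479, 0.9076, 1


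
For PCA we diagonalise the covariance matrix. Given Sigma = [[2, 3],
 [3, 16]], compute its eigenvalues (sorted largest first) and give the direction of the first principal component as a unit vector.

Step 1 — characteristic polynomial of 2×2 Sigma:
  det(Sigma - λI) = λ² - trace · λ + det = 0.
  trace = 2 + 16 = 18, det = 2·16 - (3)² = 23.
Step 2 — discriminant:
  Δ = trace² - 4·det = 324 - 92 = 232.
Step 3 — eigenvalues:
  λ = (trace ± √Δ)/2 = (18 ± 15.2315)/2,
  λ_1 = 16.6158,  λ_2 = 1.3842.

Step 4 — unit eigenvector for λ_1: solve (Sigma - λ_1 I)v = 0. First row:
  (2 - 16.6158)·v_x + (3)·v_y = 0, i.e. (-14.6158)·v_x + (3)·v_y = 0,
  so v ∝ (b, λ_1 - a) = (3, 14.6158) = u.
  ||u|| = √((3)² + (14.6158)²) = √(222.6208) ≈ 14.9205,
  v_1 = u/||u|| ≈ (0.2011, 0.9796) (||v_1|| = 1).

λ_1 = 16.6158,  λ_2 = 1.3842;  v_1 ≈ (0.2011, 0.9796)


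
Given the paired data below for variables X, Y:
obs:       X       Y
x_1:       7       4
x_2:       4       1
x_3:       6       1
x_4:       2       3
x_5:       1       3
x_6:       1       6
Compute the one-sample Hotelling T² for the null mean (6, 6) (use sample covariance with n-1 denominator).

Step 1 — sample mean vector:
  mean(X) = (7 + 4 + 6 + 2 + 1 + 1) / 6 = 21/6 = 3.5
  mean(Y) = (4 + 1 + 1 + 3 + 3 + 6) / 6 = 18/6 = 3
  x̄ = (3.5, 3),  deviation x̄ - mu_0 = (3.5, 3) - (6, 6) = (-2.5, -3).

Step 2 — sample covariance matrix, S[i,j] = (1/(n-1)) · Σ_k (x_{k,i} - mean_i) · (x_{k,j} - mean_j), divisor n-1 = 5:
  S[X,X] = ((3.5)·(3.5) + (0.5)·(0.5) + (2.5)·(2.5) + (-1.5)·(-1.5) + (-2.5)·(-2.5) + (-2.5)·(-2.5)) / 5 = 33.5/5 = 6.7
  S[X,Y] = ((3.5)·(1) + (0.5)·(-2) + (2.5)·(-2) + (-1.5)·(0) + (-2.5)·(0) + (-2.5)·(3)) / 5 = -10/5 = -2
  S[Y,Y] = ((1)·(1) + (-2)·(-2) + (-2)·(-2) + (0)·(0) + (0)·(0) + (3)·(3)) / 5 = 18/5 = 3.6
  S = [[6.7, -2],
 [-2, 3.6]].

Step 3 — invert S. det(S) = 6.7·3.6 - (-2)² = 20.12.
  S^{-1} = (1/det) · [[d, -b], [-b, a]] = [[0.1789, 0.0994],
 [0.0994, 0.333]].

Step 4 — quadratic form (x̄ - mu_0)^T · S^{-1} · (x̄ - mu_0):
  S^{-1} · (x̄ - mu_0) = (-0.7455, -1.2475),
  (x̄ - mu_0)^T · [...] = (-2.5)·(-0.7455) + (-3)·(-1.2475) = 5.6064.

Step 5 — scale by n: T² = 6 · 5.6064 = 33.6382.

T² ≈ 33.6382


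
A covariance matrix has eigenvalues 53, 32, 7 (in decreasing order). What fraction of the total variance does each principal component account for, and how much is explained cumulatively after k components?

Step 1 — total variance = trace(Sigma) = Σ λ_i = 53 + 32 + 7 = 92.

Step 2 — fraction explained by component i = λ_i / Σ λ:
  PC1: 53/92 = 0.5761
  PC2: 32/92 = 0.3478
  PC3: 7/92 = 0.0761

Step 3 — cumulative fraction after k components = (λ_1 + ... + λ_k) / Σ λ:
  k = 1: 53/92 = 0.5761
  k = 2: (53 + 32)/92 = 85/92 = 0.9239
  k = 3: (53 + 32 + 7)/92 = 92/92 = 1

Summary (fraction, with percent):

explained: PC1 0.5761 (57.61%), PC2 0.3478 (34.78%), PC3 0.0761 (7.61%);  cumulative: 0.5761, 0.9239, 1


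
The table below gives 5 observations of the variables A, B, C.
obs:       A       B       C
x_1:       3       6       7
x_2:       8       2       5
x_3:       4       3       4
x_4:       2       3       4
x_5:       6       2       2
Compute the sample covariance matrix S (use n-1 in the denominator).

Step 1 — column means:
  mean(A) = (3 + 8 + 4 + 2 + 6) / 5 = 23/5 = 4.6
  mean(B) = (6 + 2 + 3 + 3 + 2) / 5 = 16/5 = 3.2
  mean(C) = (7 + 5 + 4 + 4 + 2) / 5 = 22/5 = 4.4

Step 2 — sample covariance S[i,j] = (1/(n-1)) · Σ_k (x_{k,i} - mean_i) · (x_{k,j} - mean_j), with n-1 = 4.
  S[A,A] = ((-1.6)·(-1.6) + (3.4)·(3.4) + (-0.6)·(-0.6) + (-2.6)·(-2.6) + (1.4)·(1.4)) / 4 = 23.2/4 = 5.8
  S[A,B] = ((-1.6)·(2.8) + (3.4)·(-1.2) + (-0.6)·(-0.2) + (-2.6)·(-0.2) + (1.4)·(-1.2)) / 4 = -9.6/4 = -2.4
  S[A,C] = ((-1.6)·(2.6) + (3.4)·(0.6) + (-0.6)·(-0.4) + (-2.6)·(-0.4) + (1.4)·(-2.4)) / 4 = -4.2/4 = -1.05
  S[B,B] = ((2.8)·(2.8) + (-1.2)·(-1.2) + (-0.2)·(-0.2) + (-0.2)·(-0.2) + (-1.2)·(-1.2)) / 4 = 10.8/4 = 2.7
  S[B,C] = ((2.8)·(2.6) + (-1.2)·(0.6) + (-0.2)·(-0.4) + (-0.2)·(-0.4) + (-1.2)·(-2.4)) / 4 = 9.6/4 = 2.4
  S[C,C] = ((2.6)·(2.6) + (0.6)·(0.6) + (-0.4)·(-0.4) + (-0.4)·(-0.4) + (-2.4)·(-2.4)) / 4 = 13.2/4 = 3.3

S is symmetric (S[j,i] = S[i,j]). Assembling:

S = [[5.8, -2.4, -1.05],
 [-2.4, 2.7, 2.4],
 [-1.05, 2.4, 3.3]]


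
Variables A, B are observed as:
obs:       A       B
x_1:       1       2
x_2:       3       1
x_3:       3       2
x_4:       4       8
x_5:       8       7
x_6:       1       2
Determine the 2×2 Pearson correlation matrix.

Step 1 — column means:
  mean(A) = (1 + 3 + 3 + 4 + 8 + 1) / 6 = 20/6 = 3.3333
  mean(B) = (2 + 1 + 2 + 8 + 7 + 2) / 6 = 22/6 = 3.6667

Step 2 — sample variances and covariances s[i,j] = (1/(n-1)) · Σ_k (x_{k,i} - mean_i) · (x_{k,j} - mean_j), with n-1 = 5:
  s[A,A] = ((-2.3333)·(-2.3333) + (-0.3333)·(-0.3333) + (-0.3333)·(-0.3333) + (0.6667)·(0.6667) + (4.6667)·(4.6667) + (-2.3333)·(-2.3333)) / 5 = 33.3333/5 = 6.6667
  s[A,B] = ((-2.3333)·(-1.6667) + (-0.3333)·(-2.6667) + (-0.3333)·(-1.6667) + (0.6667)·(4.3333) + (4.6667)·(3.3333) + (-2.3333)·(-1.6667)) / 5 = 27.6667/5 = 5.5333
  s[B,B] = ((-1.6667)·(-1.6667) + (-2.6667)·(-2.6667) + (-1.6667)·(-1.6667) + (4.3333)·(4.3333) + (3.3333)·(3.3333) + (-1.6667)·(-1.6667)) / 5 = 45.3333/5 = 9.0667
  Sample standard deviations s_i = √(s[i,i]):
  s(A) = √(6.6667) = 2.582
  s(B) = √(9.0667) = 3.0111

Step 3 — r_{ij} = s_{ij} / (s_i · s_j):
  r[A,A] = 1 (diagonal).
  r[A,B] = 5.5333 / (2.582 · 3.0111) = 5.5333 / 7.7746 = 0.7117
  r[B,B] = 1 (diagonal).

R is symmetric with unit diagonal. Assembling:

R = [[1, 0.7117],
 [0.7117, 1]]


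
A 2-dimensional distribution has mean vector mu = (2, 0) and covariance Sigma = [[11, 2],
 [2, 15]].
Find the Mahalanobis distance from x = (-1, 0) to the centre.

Step 1 — centre the observation: (x - mu) = (-3, 0).

Step 2 — invert Sigma. det(Sigma) = 11·15 - (2)² = 161.
  Sigma^{-1} = (1/det) · [[d, -b], [-b, a]] = [[0.0932, -0.0124],
 [-0.0124, 0.0683]].

Step 3 — form the quadratic (x - mu)^T · Sigma^{-1} · (x - mu):
  Sigma^{-1} · (x - mu) = (-0.2795, 0.0373).
  (x - mu)^T · [Sigma^{-1} · (x - mu)] = (-3)·(-0.2795) + (0)·(0.0373) = 0.8385.

Step 4 — take square root: d = √(0.8385) ≈ 0.9157.

d(x, mu) = √(0.8385) ≈ 0.9157


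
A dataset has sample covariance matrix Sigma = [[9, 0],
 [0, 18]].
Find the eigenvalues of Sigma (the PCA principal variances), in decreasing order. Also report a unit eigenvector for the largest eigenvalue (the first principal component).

Step 1 — characteristic polynomial of 2×2 Sigma:
  det(Sigma - λI) = λ² - trace · λ + det = 0.
  trace = 9 + 18 = 27, det = 9·18 - (0)² = 162.
Step 2 — discriminant:
  Δ = trace² - 4·det = 729 - 648 = 81.
Step 3 — eigenvalues:
  λ = (trace ± √Δ)/2 = (27 ± 9)/2,
  λ_1 = 18,  λ_2 = 9.

Step 4 — unit eigenvector for λ_1: Sigma is diagonal, so its eigenvectors are the coordinate axes. λ_1 = 18 is the diagonal entry on the second coordinate axis, hence
  v_1 = (0, 1) (||v_1|| = 1).

λ_1 = 18,  λ_2 = 9;  v_1 ≈ (0, 1)


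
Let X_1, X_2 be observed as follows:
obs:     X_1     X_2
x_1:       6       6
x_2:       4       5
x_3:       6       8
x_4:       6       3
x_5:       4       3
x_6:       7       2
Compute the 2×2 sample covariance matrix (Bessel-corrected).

Step 1 — column means:
  mean(X_1) = (6 + 4 + 6 + 6 + 4 + 7) / 6 = 33/6 = 5.5
  mean(X_2) = (6 + 5 + 8 + 3 + 3 + 2) / 6 = 27/6 = 4.5

Step 2 — sample covariance S[i,j] = (1/(n-1)) · Σ_k (x_{k,i} - mean_i) · (x_{k,j} - mean_j), with n-1 = 5.
  S[X_1,X_1] = ((0.5)·(0.5) + (-1.5)·(-1.5) + (0.5)·(0.5) + (0.5)·(0.5) + (-1.5)·(-1.5) + (1.5)·(1.5)) / 5 = 7.5/5 = 1.5
  S[X_1,X_2] = ((0.5)·(1.5) + (-1.5)·(0.5) + (0.5)·(3.5) + (0.5)·(-1.5) + (-1.5)·(-1.5) + (1.5)·(-2.5)) / 5 = -0.5/5 = -0.1
  S[X_2,X_2] = ((1.5)·(1.5) + (0.5)·(0.5) + (3.5)·(3.5) + (-1.5)·(-1.5) + (-1.5)·(-1.5) + (-2.5)·(-2.5)) / 5 = 25.5/5 = 5.1

S is symmetric (S[j,i] = S[i,j]). Assembling:

S = [[1.5, -0.1],
 [-0.1, 5.1]]


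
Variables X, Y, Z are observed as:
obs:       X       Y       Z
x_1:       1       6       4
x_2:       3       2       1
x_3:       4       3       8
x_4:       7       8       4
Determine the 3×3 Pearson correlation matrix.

Step 1 — column means:
  mean(X) = (1 + 3 + 4 + 7) / 4 = 15/4 = 3.75
  mean(Y) = (6 + 2 + 3 + 8) / 4 = 19/4 = 4.75
  mean(Z) = (4 + 1 + 8 + 4) / 4 = 17/4 = 4.25

Step 2 — sample variances and covariances s[i,j] = (1/(n-1)) · Σ_k (x_{k,i} - mean_i) · (x_{k,j} - mean_j), with n-1 = 3:
  s[X,X] = ((-2.75)·(-2.75) + (-0.75)·(-0.75) + (0.25)·(0.25) + (3.25)·(3.25)) / 3 = 18.75/3 = 6.25
  s[X,Y] = ((-2.75)·(1.25) + (-0.75)·(-2.75) + (0.25)·(-1.75) + (3.25)·(3.25)) / 3 = 8.75/3 = 2.9167
  s[X,Z] = ((-2.75)·(-0.25) + (-0.75)·(-3.25) + (0.25)·(3.75) + (3.25)·(-0.25)) / 3 = 3.25/3 = 1.0833
  s[Y,Y] = ((1.25)·(1.25) + (-2.75)·(-2.75) + (-1.75)·(-1.75) + (3.25)·(3.25)) / 3 = 22.75/3 = 7.5833
  s[Y,Z] = ((1.25)·(-0.25) + (-2.75)·(-3.25) + (-1.75)·(3.75) + (3.25)·(-0.25)) / 3 = 1.25/3 = 0.4167
  s[Z,Z] = ((-0.25)·(-0.25) + (-3.25)·(-3.25) + (3.75)·(3.75) + (-0.25)·(-0.25)) / 3 = 24.75/3 = 8.25
  Sample standard deviations s_i = √(s[i,i]):
  s(X) = √(6.25) = 2.5
  s(Y) = √(7.5833) = 2.7538
  s(Z) = √(8.25) = 2.8723

Step 3 — r_{ij} = s_{ij} / (s_i · s_j):
  r[X,X] = 1 (diagonal).
  r[X,Y] = 2.9167 / (2.5 · 2.7538) = 2.9167 / 6.8845 = 0.4237
  r[X,Z] = 1.0833 / (2.5 · 2.8723) = 1.0833 / 7.1807 = 0.1509
  r[Y,Y] = 1 (diagonal).
  r[Y,Z] = 0.4167 / (2.7538 · 2.8723) = 0.4167 / 7.9096 = 0.0527
  r[Z,Z] = 1 (diagonal).

R is symmetric with unit diagonal. Assembling:

R = [[1, 0.4237, 0.1509],
 [0.4237, 1, 0.0527],
 [0.1509, 0.0527, 1]]


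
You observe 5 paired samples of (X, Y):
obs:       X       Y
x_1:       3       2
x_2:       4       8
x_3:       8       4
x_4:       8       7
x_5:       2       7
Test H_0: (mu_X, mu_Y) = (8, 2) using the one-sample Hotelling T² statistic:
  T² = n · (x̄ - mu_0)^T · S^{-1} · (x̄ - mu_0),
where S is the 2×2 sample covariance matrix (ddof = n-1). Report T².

Step 1 — sample mean vector:
  mean(X) = (3 + 4 + 8 + 8 + 2) / 5 = 25/5 = 5
  mean(Y) = (2 + 8 + 4 + 7 + 7) / 5 = 28/5 = 5.6
  x̄ = (5, 5.6),  deviation x̄ - mu_0 = (5, 5.6) - (8, 2) = (-3, 3.6).

Step 2 — sample covariance matrix, S[i,j] = (1/(n-1)) · Σ_k (x_{k,i} - mean_i) · (x_{k,j} - mean_j), divisor n-1 = 4:
  S[X,X] = ((-2)·(-2) + (-1)·(-1) + (3)·(3) + (3)·(3) + (-3)·(-3)) / 4 = 32/4 = 8
  S[X,Y] = ((-2)·(-3.6) + (-1)·(2.4) + (3)·(-1.6) + (3)·(1.4) + (-3)·(1.4)) / 4 = 0/4 = 0
  S[Y,Y] = ((-3.6)·(-3.6) + (2.4)·(2.4) + (-1.6)·(-1.6) + (1.4)·(1.4) + (1.4)·(1.4)) / 4 = 25.2/4 = 6.3
  S = [[8, 0],
 [0, 6.3]].

Step 3 — invert S. det(S) = 8·6.3 - (0)² = 50.4.
  S^{-1} = (1/det) · [[d, -b], [-b, a]] = [[0.125, 0],
 [0, 0.1587]].

Step 4 — quadratic form (x̄ - mu_0)^T · S^{-1} · (x̄ - mu_0):
  S^{-1} · (x̄ - mu_0) = (-0.375, 0.5714),
  (x̄ - mu_0)^T · [...] = (-3)·(-0.375) + (3.6)·(0.5714) = 3.1821.

Step 5 — scale by n: T² = 5 · 3.1821 = 15.9107.

T² ≈ 15.9107


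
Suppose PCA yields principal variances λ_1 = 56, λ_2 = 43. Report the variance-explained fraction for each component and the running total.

Step 1 — total variance = trace(Sigma) = Σ λ_i = 56 + 43 = 99.

Step 2 — fraction explained by component i = λ_i / Σ λ:
  PC1: 56/99 = 0.5657
  PC2: 43/99 = 0.4343

Step 3 — cumulative fraction after k components = (λ_1 + ... + λ_k) / Σ λ:
  k = 1: 56/99 = 0.5657
  k = 2: (56 + 43)/99 = 99/99 = 1

Summary (fraction, with percent):

explained: PC1 0.5657 (56.57%), PC2 0.4343 (43.43%);  cumulative: 0.5657, 1


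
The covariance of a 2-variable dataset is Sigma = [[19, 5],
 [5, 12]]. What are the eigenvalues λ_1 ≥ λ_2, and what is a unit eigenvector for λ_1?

Step 1 — characteristic polynomial of 2×2 Sigma:
  det(Sigma - λI) = λ² - trace · λ + det = 0.
  trace = 19 + 12 = 31, det = 19·12 - (5)² = 203.
Step 2 — discriminant:
  Δ = trace² - 4·det = 961 - 812 = 149.
Step 3 — eigenvalues:
  λ = (trace ± √Δ)/2 = (31 ± 12.2066)/2,
  λ_1 = 21.6033,  λ_2 = 9.3967.

Step 4 — unit eigenvector for λ_1: solve (Sigma - λ_1 I)v = 0. First row:
  (19 - 21.6033)·v_x + (5)·v_y = 0, i.e. (-2.6033)·v_x + (5)·v_y = 0,
  so v ∝ (b, λ_1 - a) = (5, 2.6033) = u.
  ||u|| = √((5)² + (2.6033)²) = √(31.7771) ≈ 5.6371,
  v_1 = u/||u|| ≈ (0.887, 0.4618) (||v_1|| = 1).

λ_1 = 21.6033,  λ_2 = 9.3967;  v_1 ≈ (0.887, 0.4618)


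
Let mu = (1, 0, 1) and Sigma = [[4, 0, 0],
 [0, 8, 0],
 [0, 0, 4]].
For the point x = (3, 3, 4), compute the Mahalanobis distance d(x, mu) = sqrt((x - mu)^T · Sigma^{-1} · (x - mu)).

Step 1 — centre the observation: (x - mu) = (2, 3, 3).

Step 2 — invert Sigma (cofactor / det for 3×3, or solve directly):
  Sigma^{-1} = [[0.25, 0, 0],
 [0, 0.125, 0],
 [0, 0, 0.25]].

Step 3 — form the quadratic (x - mu)^T · Sigma^{-1} · (x - mu):
  Sigma^{-1} · (x - mu) = (0.5, 0.375, 0.75).
  (x - mu)^T · [Sigma^{-1} · (x - mu)] = (2)·(0.5) + (3)·(0.375) + (3)·(0.75) = 4.375.

Step 4 — take square root: d = √(4.375) ≈ 2.0917.

d(x, mu) = √(4.375) ≈ 2.0917


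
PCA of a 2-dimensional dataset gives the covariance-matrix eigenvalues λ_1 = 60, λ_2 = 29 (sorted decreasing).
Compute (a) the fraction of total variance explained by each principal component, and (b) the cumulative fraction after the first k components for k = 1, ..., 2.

Step 1 — total variance = trace(Sigma) = Σ λ_i = 60 + 29 = 89.

Step 2 — fraction explained by component i = λ_i / Σ λ:
  PC1: 60/89 = 0.6742
  PC2: 29/89 = 0.3258

Step 3 — cumulative fraction after k components = (λ_1 + ... + λ_k) / Σ λ:
  k = 1: 60/89 = 0.6742
  k = 2: (60 + 29)/89 = 89/89 = 1

Summary (fraction, with percent):

explained: PC1 0.6742 (67.42%), PC2 0.3258 (32.58%);  cumulative: 0.6742, 1


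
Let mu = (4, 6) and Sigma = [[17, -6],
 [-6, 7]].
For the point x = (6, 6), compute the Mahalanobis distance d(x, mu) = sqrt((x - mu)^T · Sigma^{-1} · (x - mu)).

Step 1 — centre the observation: (x - mu) = (2, 0).

Step 2 — invert Sigma. det(Sigma) = 17·7 - (-6)² = 83.
  Sigma^{-1} = (1/det) · [[d, -b], [-b, a]] = [[0.0843, 0.0723],
 [0.0723, 0.2048]].

Step 3 — form the quadratic (x - mu)^T · Sigma^{-1} · (x - mu):
  Sigma^{-1} · (x - mu) = (0.1687, 0.1446).
  (x - mu)^T · [Sigma^{-1} · (x - mu)] = (2)·(0.1687) + (0)·(0.1446) = 0.3373.

Step 4 — take square root: d = √(0.3373) ≈ 0.5808.

d(x, mu) = √(0.3373) ≈ 0.5808


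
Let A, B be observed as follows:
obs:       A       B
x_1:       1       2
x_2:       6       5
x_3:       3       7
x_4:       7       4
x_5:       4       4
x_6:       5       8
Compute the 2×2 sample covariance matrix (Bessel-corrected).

Step 1 — column means:
  mean(A) = (1 + 6 + 3 + 7 + 4 + 5) / 6 = 26/6 = 4.3333
  mean(B) = (2 + 5 + 7 + 4 + 4 + 8) / 6 = 30/6 = 5

Step 2 — sample covariance S[i,j] = (1/(n-1)) · Σ_k (x_{k,i} - mean_i) · (x_{k,j} - mean_j), with n-1 = 5.
  S[A,A] = ((-3.3333)·(-3.3333) + (1.6667)·(1.6667) + (-1.3333)·(-1.3333) + (2.6667)·(2.6667) + (-0.3333)·(-0.3333) + (0.6667)·(0.6667)) / 5 = 23.3333/5 = 4.6667
  S[A,B] = ((-3.3333)·(-3) + (1.6667)·(0) + (-1.3333)·(2) + (2.6667)·(-1) + (-0.3333)·(-1) + (0.6667)·(3)) / 5 = 7/5 = 1.4
  S[B,B] = ((-3)·(-3) + (0)·(0) + (2)·(2) + (-1)·(-1) + (-1)·(-1) + (3)·(3)) / 5 = 24/5 = 4.8

S is symmetric (S[j,i] = S[i,j]). Assembling:

S = [[4.6667, 1.4],
 [1.4, 4.8]]


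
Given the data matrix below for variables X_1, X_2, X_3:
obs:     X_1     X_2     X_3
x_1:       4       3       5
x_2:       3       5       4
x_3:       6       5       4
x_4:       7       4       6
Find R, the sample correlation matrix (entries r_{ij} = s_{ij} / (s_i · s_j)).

Step 1 — column means:
  mean(X_1) = (4 + 3 + 6 + 7) / 4 = 20/4 = 5
  mean(X_2) = (3 + 5 + 5 + 4) / 4 = 17/4 = 4.25
  mean(X_3) = (5 + 4 + 4 + 6) / 4 = 19/4 = 4.75

Step 2 — sample variances and covariances s[i,j] = (1/(n-1)) · Σ_k (x_{k,i} - mean_i) · (x_{k,j} - mean_j), with n-1 = 3:
  s[X_1,X_1] = ((-1)·(-1) + (-2)·(-2) + (1)·(1) + (2)·(2)) / 3 = 10/3 = 3.3333
  s[X_1,X_2] = ((-1)·(-1.25) + (-2)·(0.75) + (1)·(0.75) + (2)·(-0.25)) / 3 = 0/3 = 0
  s[X_1,X_3] = ((-1)·(0.25) + (-2)·(-0.75) + (1)·(-0.75) + (2)·(1.25)) / 3 = 3/3 = 1
  s[X_2,X_2] = ((-1.25)·(-1.25) + (0.75)·(0.75) + (0.75)·(0.75) + (-0.25)·(-0.25)) / 3 = 2.75/3 = 0.9167
  s[X_2,X_3] = ((-1.25)·(0.25) + (0.75)·(-0.75) + (0.75)·(-0.75) + (-0.25)·(1.25)) / 3 = -1.75/3 = -0.5833
  s[X_3,X_3] = ((0.25)·(0.25) + (-0.75)·(-0.75) + (-0.75)·(-0.75) + (1.25)·(1.25)) / 3 = 2.75/3 = 0.9167
  Sample standard deviations s_i = √(s[i,i]):
  s(X_1) = √(3.3333) = 1.8257
  s(X_2) = √(0.9167) = 0.9574
  s(X_3) = √(0.9167) = 0.9574

Step 3 — r_{ij} = s_{ij} / (s_i · s_j):
  r[X_1,X_1] = 1 (diagonal).
  r[X_1,X_2] = 0 / (1.8257 · 0.9574) = 0 / 1.748 = 0
  r[X_1,X_3] = 1 / (1.8257 · 0.9574) = 1 / 1.748 = 0.5721
  r[X_2,X_2] = 1 (diagonal).
  r[X_2,X_3] = -0.5833 / (0.9574 · 0.9574) = -0.5833 / 0.9167 = -0.6364
  r[X_3,X_3] = 1 (diagonal).

R is symmetric with unit diagonal. Assembling:

R = [[1, 0, 0.5721],
 [0, 1, -0.6364],
 [0.5721, -0.6364, 1]]


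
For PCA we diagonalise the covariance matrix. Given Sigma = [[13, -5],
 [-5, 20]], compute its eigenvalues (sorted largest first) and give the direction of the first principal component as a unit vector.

Step 1 — characteristic polynomial of 2×2 Sigma:
  det(Sigma - λI) = λ² - trace · λ + det = 0.
  trace = 13 + 20 = 33, det = 13·20 - (-5)² = 235.
Step 2 — discriminant:
  Δ = trace² - 4·det = 1089 - 940 = 149.
Step 3 — eigenvalues:
  λ = (trace ± √Δ)/2 = (33 ± 12.2066)/2,
  λ_1 = 22.6033,  λ_2 = 10.3967.

Step 4 — unit eigenvector for λ_1: solve (Sigma - λ_1 I)v = 0. First row:
  (13 - 22.6033)·v_x + (-5)·v_y = 0, i.e. (-9.6033)·v_x + (-5)·v_y = 0,
  so v ∝ (b, λ_1 - a) = (-5, 9.6033); multiply by -1 so the first entry is positive: u = (5, -9.6033).
  ||u|| = √((5)² + (-9.6033)²) = √(117.2229) ≈ 10.827,
  v_1 = u/||u|| ≈ (0.4618, -0.887) (||v_1|| = 1).

λ_1 = 22.6033,  λ_2 = 10.3967;  v_1 ≈ (0.4618, -0.887)


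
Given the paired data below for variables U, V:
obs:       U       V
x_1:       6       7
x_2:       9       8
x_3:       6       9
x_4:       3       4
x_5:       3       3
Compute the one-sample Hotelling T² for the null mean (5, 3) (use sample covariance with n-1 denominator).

Step 1 — sample mean vector:
  mean(U) = (6 + 9 + 6 + 3 + 3) / 5 = 27/5 = 5.4
  mean(V) = (7 + 8 + 9 + 4 + 3) / 5 = 31/5 = 6.2
  x̄ = (5.4, 6.2),  deviation x̄ - mu_0 = (5.4, 6.2) - (5, 3) = (0.4, 3.2).

Step 2 — sample covariance matrix, S[i,j] = (1/(n-1)) · Σ_k (x_{k,i} - mean_i) · (x_{k,j} - mean_j), divisor n-1 = 4:
  S[U,U] = ((0.6)·(0.6) + (3.6)·(3.6) + (0.6)·(0.6) + (-2.4)·(-2.4) + (-2.4)·(-2.4)) / 4 = 25.2/4 = 6.3
  S[U,V] = ((0.6)·(0.8) + (3.6)·(1.8) + (0.6)·(2.8) + (-2.4)·(-2.2) + (-2.4)·(-3.2)) / 4 = 21.6/4 = 5.4
  S[V,V] = ((0.8)·(0.8) + (1.8)·(1.8) + (2.8)·(2.8) + (-2.2)·(-2.2) + (-3.2)·(-3.2)) / 4 = 26.8/4 = 6.7
  S = [[6.3, 5.4],
 [5.4, 6.7]].

Step 3 — invert S. det(S) = 6.3·6.7 - (5.4)² = 13.05.
  S^{-1} = (1/det) · [[d, -b], [-b, a]] = [[0.5134, -0.4138],
 [-0.4138, 0.4828]].

Step 4 — quadratic form (x̄ - mu_0)^T · S^{-1} · (x̄ - mu_0):
  S^{-1} · (x̄ - mu_0) = (-1.1188, 1.3793),
  (x̄ - mu_0)^T · [...] = (0.4)·(-1.1188) + (3.2)·(1.3793) = 3.9663.

Step 5 — scale by n: T² = 5 · 3.9663 = 19.8314.

T² ≈ 19.8314


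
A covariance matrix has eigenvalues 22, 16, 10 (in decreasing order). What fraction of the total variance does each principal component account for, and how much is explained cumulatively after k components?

Step 1 — total variance = trace(Sigma) = Σ λ_i = 22 + 16 + 10 = 48.

Step 2 — fraction explained by component i = λ_i / Σ λ:
  PC1: 22/48 = 0.4583
  PC2: 16/48 = 0.3333
  PC3: 10/48 = 0.2083

Step 3 — cumulative fraction after k components = (λ_1 + ... + λ_k) / Σ λ:
  k = 1: 22/48 = 0.4583
  k = 2: (22 + 16)/48 = 38/48 = 0.7917
  k = 3: (22 + 16 + 10)/48 = 48/48 = 1

Summary (fraction, with percent):

explained: PC1 0.4583 (45.83%), PC2 0.3333 (33.33%), PC3 0.2083 (20.83%);  cumulative: 0.4583, 0.7917, 1


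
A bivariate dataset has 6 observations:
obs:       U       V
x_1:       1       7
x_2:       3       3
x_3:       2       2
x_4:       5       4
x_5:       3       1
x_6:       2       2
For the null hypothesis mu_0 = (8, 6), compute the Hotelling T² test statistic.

Step 1 — sample mean vector:
  mean(U) = (1 + 3 + 2 + 5 + 3 + 2) / 6 = 16/6 = 2.6667
  mean(V) = (7 + 3 + 2 + 4 + 1 + 2) / 6 = 19/6 = 3.1667
  x̄ = (2.6667, 3.1667),  deviation x̄ - mu_0 = (2.6667, 3.1667) - (8, 6) = (-5.3333, -2.8333).

Step 2 — sample covariance matrix, S[i,j] = (1/(n-1)) · Σ_k (x_{k,i} - mean_i) · (x_{k,j} - mean_j), divisor n-1 = 5:
  S[U,U] = ((-1.6667)·(-1.6667) + (0.3333)·(0.3333) + (-0.6667)·(-0.6667) + (2.3333)·(2.3333) + (0.3333)·(0.3333) + (-0.6667)·(-0.6667)) / 5 = 9.3333/5 = 1.8667
  S[U,V] = ((-1.6667)·(3.8333) + (0.3333)·(-0.1667) + (-0.6667)·(-1.1667) + (2.3333)·(0.8333) + (0.3333)·(-2.1667) + (-0.6667)·(-1.1667)) / 5 = -3.6667/5 = -0.7333
  S[V,V] = ((3.8333)·(3.8333) + (-0.1667)·(-0.1667) + (-1.1667)·(-1.1667) + (0.8333)·(0.8333) + (-2.1667)·(-2.1667) + (-1.1667)·(-1.1667)) / 5 = 22.8333/5 = 4.5667
  S = [[1.8667, -0.7333],
 [-0.7333, 4.5667]].

Step 3 — invert S. det(S) = 1.8667·4.5667 - (-0.7333)² = 7.9867.
  S^{-1} = (1/det) · [[d, -b], [-b, a]] = [[0.5718, 0.0918],
 [0.0918, 0.2337]].

Step 4 — quadratic form (x̄ - mu_0)^T · S^{-1} · (x̄ - mu_0):
  S^{-1} · (x̄ - mu_0) = (-3.3097, -1.1519),
  (x̄ - mu_0)^T · [...] = (-5.3333)·(-3.3097) + (-2.8333)·(-1.1519) = 20.9154.

Step 5 — scale by n: T² = 6 · 20.9154 = 125.4925.

T² ≈ 125.4925


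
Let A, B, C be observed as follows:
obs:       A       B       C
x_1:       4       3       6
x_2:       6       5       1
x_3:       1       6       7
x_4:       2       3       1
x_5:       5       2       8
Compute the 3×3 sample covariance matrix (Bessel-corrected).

Step 1 — column means:
  mean(A) = (4 + 6 + 1 + 2 + 5) / 5 = 18/5 = 3.6
  mean(B) = (3 + 5 + 6 + 3 + 2) / 5 = 19/5 = 3.8
  mean(C) = (6 + 1 + 7 + 1 + 8) / 5 = 23/5 = 4.6

Step 2 — sample covariance S[i,j] = (1/(n-1)) · Σ_k (x_{k,i} - mean_i) · (x_{k,j} - mean_j), with n-1 = 4.
  S[A,A] = ((0.4)·(0.4) + (2.4)·(2.4) + (-2.6)·(-2.6) + (-1.6)·(-1.6) + (1.4)·(1.4)) / 4 = 17.2/4 = 4.3
  S[A,B] = ((0.4)·(-0.8) + (2.4)·(1.2) + (-2.6)·(2.2) + (-1.6)·(-0.8) + (1.4)·(-1.8)) / 4 = -4.4/4 = -1.1
  S[A,C] = ((0.4)·(1.4) + (2.4)·(-3.6) + (-2.6)·(2.4) + (-1.6)·(-3.6) + (1.4)·(3.4)) / 4 = -3.8/4 = -0.95
  S[B,B] = ((-0.8)·(-0.8) + (1.2)·(1.2) + (2.2)·(2.2) + (-0.8)·(-0.8) + (-1.8)·(-1.8)) / 4 = 10.8/4 = 2.7
  S[B,C] = ((-0.8)·(1.4) + (1.2)·(-3.6) + (2.2)·(2.4) + (-0.8)·(-3.6) + (-1.8)·(3.4)) / 4 = -3.4/4 = -0.85
  S[C,C] = ((1.4)·(1.4) + (-3.6)·(-3.6) + (2.4)·(2.4) + (-3.6)·(-3.6) + (3.4)·(3.4)) / 4 = 45.2/4 = 11.3

S is symmetric (S[j,i] = S[i,j]). Assembling:

S = [[4.3, -1.1, -0.95],
 [-1.1, 2.7, -0.85],
 [-0.95, -0.85, 11.3]]


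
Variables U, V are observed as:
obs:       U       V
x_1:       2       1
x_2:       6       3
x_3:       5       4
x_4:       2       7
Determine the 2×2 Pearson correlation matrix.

Step 1 — column means:
  mean(U) = (2 + 6 + 5 + 2) / 4 = 15/4 = 3.75
  mean(V) = (1 + 3 + 4 + 7) / 4 = 15/4 = 3.75

Step 2 — sample variances and covariances s[i,j] = (1/(n-1)) · Σ_k (x_{k,i} - mean_i) · (x_{k,j} - mean_j), with n-1 = 3:
  s[U,U] = ((-1.75)·(-1.75) + (2.25)·(2.25) + (1.25)·(1.25) + (-1.75)·(-1.75)) / 3 = 12.75/3 = 4.25
  s[U,V] = ((-1.75)·(-2.75) + (2.25)·(-0.75) + (1.25)·(0.25) + (-1.75)·(3.25)) / 3 = -2.25/3 = -0.75
  s[V,V] = ((-2.75)·(-2.75) + (-0.75)·(-0.75) + (0.25)·(0.25) + (3.25)·(3.25)) / 3 = 18.75/3 = 6.25
  Sample standard deviations s_i = √(s[i,i]):
  s(U) = √(4.25) = 2.0616
  s(V) = √(6.25) = 2.5

Step 3 — r_{ij} = s_{ij} / (s_i · s_j):
  r[U,U] = 1 (diagonal).
  r[U,V] = -0.75 / (2.0616 · 2.5) = -0.75 / 5.1539 = -0.1455
  r[V,V] = 1 (diagonal).

R is symmetric with unit diagonal. Assembling:

R = [[1, -0.1455],
 [-0.1455, 1]]


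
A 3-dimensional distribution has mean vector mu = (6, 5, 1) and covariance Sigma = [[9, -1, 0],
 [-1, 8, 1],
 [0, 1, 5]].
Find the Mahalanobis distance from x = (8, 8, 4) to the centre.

Step 1 — centre the observation: (x - mu) = (2, 3, 3).

Step 2 — invert Sigma (cofactor / det for 3×3, or solve directly):
  Sigma^{-1} = [[0.1127, 0.0145, -0.0029],
 [0.0145, 0.1301, -0.026],
 [-0.0029, -0.026, 0.2052]].

Step 3 — form the quadratic (x - mu)^T · Sigma^{-1} · (x - mu):
  Sigma^{-1} · (x - mu) = (0.2601, 0.341, 0.5318).
  (x - mu)^T · [Sigma^{-1} · (x - mu)] = (2)·(0.2601) + (3)·(0.341) + (3)·(0.5318) = 3.1387.

Step 4 — take square root: d = √(3.1387) ≈ 1.7716.

d(x, mu) = √(3.1387) ≈ 1.7716


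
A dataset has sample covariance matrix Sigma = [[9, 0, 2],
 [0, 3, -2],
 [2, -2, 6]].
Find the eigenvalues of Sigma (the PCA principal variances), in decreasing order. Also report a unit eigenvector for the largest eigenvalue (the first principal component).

Step 1 — characteristic polynomial p(λ) = det(λI - Sigma) = λ³ - tr·λ² + c_1·λ - det, where tr = trace, c_1 = sum of the principal 2×2 minors, det = det(Sigma):
  tr = 9 + 3 + 6 = 18,
  c_1 = (9·3 - (0)²) + (9·6 - (2)²) + (3·6 - (-2)²) = 27 + 50 + 14 = 91,
  det = 9·(3·6 - (-2)²) - (0)·((0)·6 - (-2)·(2)) + (2)·((0)·(-2) - 3·(2)) = 9·(14) - (0)·(4) + (2)·(-6) = 114.
  So p(λ) = λ³ - 18λ² + 91λ - 114.
Step 2 — look for an integer root (rational root theorem: any rational root is an integer divisor of 114). Testing λ = 6:
  p(6) = 216 - 648 + 546 - 114 = 0  ✓
  Dividing out (λ - 6): p(λ) = (λ - 6)(λ² - 12λ + 19).
Step 3 — remaining eigenvalues from the quadratic λ² - 12λ + 19 = 0:
  Δ = 12² - 4·19 = 144 - 76 = 68,  λ = (12 ± √68)/2 = (12 ± 8.2462)/2 ≈ 10.1231 or 1.8769.
  Sorted: λ_1 = 10.1231,  λ_2 = 6,  λ_3 = 1.8769  (check: sum = 18 = tr ✓).

Step 4 — unit eigenvector for λ_1 ≈ 10.1231: v spans the null space of (Sigma - λ_1 I), whose rows are
  r_1 = (-1.1231, 0, 2),  r_2 = (0, -7.1231, -2),  r_3 = (2, -2, -4.1231).
  v is orthogonal to every row, so take v ∝ r_1 × r_2 = ((0)·(-2) - (2)·(-7.1231), (2)·(0) - (-1.1231)·(-2), (-1.1231)·(-7.1231) - (0)·(0)) ≈ (14.2462, -2.2462, 8).
  Let u = (14.2462, -2.2462, 8).
  ||u|| = √((14.2462)² + (-2.2462)² + (8)²) = √(272) ≈ 16.4924,  v_1 = u/||u|| ≈ (0.8638, -0.1362, 0.4851) (||v_1|| = 1).

λ_1 = 10.1231,  λ_2 = 6,  λ_3 = 1.8769;  v_1 ≈ (0.8638, -0.1362, 0.4851)


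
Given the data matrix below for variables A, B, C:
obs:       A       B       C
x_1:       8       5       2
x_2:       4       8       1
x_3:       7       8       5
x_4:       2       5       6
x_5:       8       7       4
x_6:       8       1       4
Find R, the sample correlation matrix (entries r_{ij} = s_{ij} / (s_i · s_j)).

Step 1 — column means:
  mean(A) = (8 + 4 + 7 + 2 + 8 + 8) / 6 = 37/6 = 6.1667
  mean(B) = (5 + 8 + 8 + 5 + 7 + 1) / 6 = 34/6 = 5.6667
  mean(C) = (2 + 1 + 5 + 6 + 4 + 4) / 6 = 22/6 = 3.6667

Step 2 — sample variances and covariances s[i,j] = (1/(n-1)) · Σ_k (x_{k,i} - mean_i) · (x_{k,j} - mean_j), with n-1 = 5:
  s[A,A] = ((1.8333)·(1.8333) + (-2.1667)·(-2.1667) + (0.8333)·(0.8333) + (-4.1667)·(-4.1667) + (1.8333)·(1.8333) + (1.8333)·(1.8333)) / 5 = 32.8333/5 = 6.5667
  s[A,B] = ((1.8333)·(-0.6667) + (-2.1667)·(2.3333) + (0.8333)·(2.3333) + (-4.1667)·(-0.6667) + (1.8333)·(1.3333) + (1.8333)·(-4.6667)) / 5 = -7.6667/5 = -1.5333
  s[A,C] = ((1.8333)·(-1.6667) + (-2.1667)·(-2.6667) + (0.8333)·(1.3333) + (-4.1667)·(2.3333) + (1.8333)·(0.3333) + (1.8333)·(0.3333)) / 5 = -4.6667/5 = -0.9333
  s[B,B] = ((-0.6667)·(-0.6667) + (2.3333)·(2.3333) + (2.3333)·(2.3333) + (-0.6667)·(-0.6667) + (1.3333)·(1.3333) + (-4.6667)·(-4.6667)) / 5 = 35.3333/5 = 7.0667
  s[B,C] = ((-0.6667)·(-1.6667) + (2.3333)·(-2.6667) + (2.3333)·(1.3333) + (-0.6667)·(2.3333) + (1.3333)·(0.3333) + (-4.6667)·(0.3333)) / 5 = -4.6667/5 = -0.9333
  s[C,C] = ((-1.6667)·(-1.6667) + (-2.6667)·(-2.6667) + (1.3333)·(1.3333) + (2.3333)·(2.3333) + (0.3333)·(0.3333) + (0.3333)·(0.3333)) / 5 = 17.3333/5 = 3.4667
  Sample standard deviations s_i = √(s[i,i]):
  s(A) = √(6.5667) = 2.5626
  s(B) = √(7.0667) = 2.6583
  s(C) = √(3.4667) = 1.8619

Step 3 — r_{ij} = s_{ij} / (s_i · s_j):
  r[A,A] = 1 (diagonal).
  r[A,B] = -1.5333 / (2.5626 · 2.6583) = -1.5333 / 6.8121 = -0.2251
  r[A,C] = -0.9333 / (2.5626 · 1.8619) = -0.9333 / 4.7712 = -0.1956
  r[B,B] = 1 (diagonal).
  r[B,C] = -0.9333 / (2.6583 · 1.8619) = -0.9333 / 4.9495 = -0.1886
  r[C,C] = 1 (diagonal).

R is symmetric with unit diagonal. Assembling:

R = [[1, -0.2251, -0.1956],
 [-0.2251, 1, -0.1886],
 [-0.1956, -0.1886, 1]]


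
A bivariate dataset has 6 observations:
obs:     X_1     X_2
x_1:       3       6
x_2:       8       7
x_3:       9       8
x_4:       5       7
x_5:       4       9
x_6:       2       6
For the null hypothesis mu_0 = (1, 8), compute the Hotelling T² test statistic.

Step 1 — sample mean vector:
  mean(X_1) = (3 + 8 + 9 + 5 + 4 + 2) / 6 = 31/6 = 5.1667
  mean(X_2) = (6 + 7 + 8 + 7 + 9 + 6) / 6 = 43/6 = 7.1667
  x̄ = (5.1667, 7.1667),  deviation x̄ - mu_0 = (5.1667, 7.1667) - (1, 8) = (4.1667, -0.8333).

Step 2 — sample covariance matrix, S[i,j] = (1/(n-1)) · Σ_k (x_{k,i} - mean_i) · (x_{k,j} - mean_j), divisor n-1 = 5:
  S[X_1,X_1] = ((-2.1667)·(-2.1667) + (2.8333)·(2.8333) + (3.8333)·(3.8333) + (-0.1667)·(-0.1667) + (-1.1667)·(-1.1667) + (-3.1667)·(-3.1667)) / 5 = 38.8333/5 = 7.7667
  S[X_1,X_2] = ((-2.1667)·(-1.1667) + (2.8333)·(-0.1667) + (3.8333)·(0.8333) + (-0.1667)·(-0.1667) + (-1.1667)·(1.8333) + (-3.1667)·(-1.1667)) / 5 = 6.8333/5 = 1.3667
  S[X_2,X_2] = ((-1.1667)·(-1.1667) + (-0.1667)·(-0.1667) + (0.8333)·(0.8333) + (-0.1667)·(-0.1667) + (1.8333)·(1.8333) + (-1.1667)·(-1.1667)) / 5 = 6.8333/5 = 1.3667
  S = [[7.7667, 1.3667],
 [1.3667, 1.3667]].

Step 3 — invert S. det(S) = 7.7667·1.3667 - (1.3667)² = 8.7467.
  S^{-1} = (1/det) · [[d, -b], [-b, a]] = [[0.1562, -0.1562],
 [-0.1562, 0.888]].

Step 4 — quadratic form (x̄ - mu_0)^T · S^{-1} · (x̄ - mu_0):
  S^{-1} · (x̄ - mu_0) = (0.7812, -1.391),
  (x̄ - mu_0)^T · [...] = (4.1667)·(0.7812) + (-0.8333)·(-1.391) = 4.4144.

Step 5 — scale by n: T² = 6 · 4.4144 = 26.4863.

T² ≈ 26.4863


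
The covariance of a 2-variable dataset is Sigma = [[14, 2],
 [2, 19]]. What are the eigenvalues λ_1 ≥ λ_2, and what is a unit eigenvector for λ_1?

Step 1 — characteristic polynomial of 2×2 Sigma:
  det(Sigma - λI) = λ² - trace · λ + det = 0.
  trace = 14 + 19 = 33, det = 14·19 - (2)² = 262.
Step 2 — discriminant:
  Δ = trace² - 4·det = 1089 - 1048 = 41.
Step 3 — eigenvalues:
  λ = (trace ± √Δ)/2 = (33 ± 6.4031)/2,
  λ_1 = 19.7016,  λ_2 = 13.2984.

Step 4 — unit eigenvector for λ_1: solve (Sigma - λ_1 I)v = 0. First row:
  (14 - 19.7016)·v_x + (2)·v_y = 0, i.e. (-5.7016)·v_x + (2)·v_y = 0,
  so v ∝ (b, λ_1 - a) = (2, 5.7016) = u.
  ||u|| = √((2)² + (5.7016)²) = √(36.5078) ≈ 6.0422,
  v_1 = u/||u|| ≈ (0.331, 0.9436) (||v_1|| = 1).

λ_1 = 19.7016,  λ_2 = 13.2984;  v_1 ≈ (0.331, 0.9436)


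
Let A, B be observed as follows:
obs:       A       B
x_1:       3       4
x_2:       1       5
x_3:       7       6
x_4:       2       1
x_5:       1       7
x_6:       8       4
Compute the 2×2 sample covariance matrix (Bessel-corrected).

Step 1 — column means:
  mean(A) = (3 + 1 + 7 + 2 + 1 + 8) / 6 = 22/6 = 3.6667
  mean(B) = (4 + 5 + 6 + 1 + 7 + 4) / 6 = 27/6 = 4.5

Step 2 — sample covariance S[i,j] = (1/(n-1)) · Σ_k (x_{k,i} - mean_i) · (x_{k,j} - mean_j), with n-1 = 5.
  S[A,A] = ((-0.6667)·(-0.6667) + (-2.6667)·(-2.6667) + (3.3333)·(3.3333) + (-1.6667)·(-1.6667) + (-2.6667)·(-2.6667) + (4.3333)·(4.3333)) / 5 = 47.3333/5 = 9.4667
  S[A,B] = ((-0.6667)·(-0.5) + (-2.6667)·(0.5) + (3.3333)·(1.5) + (-1.6667)·(-3.5) + (-2.6667)·(2.5) + (4.3333)·(-0.5)) / 5 = 1/5 = 0.2
  S[B,B] = ((-0.5)·(-0.5) + (0.5)·(0.5) + (1.5)·(1.5) + (-3.5)·(-3.5) + (2.5)·(2.5) + (-0.5)·(-0.5)) / 5 = 21.5/5 = 4.3

S is symmetric (S[j,i] = S[i,j]). Assembling:

S = [[9.4667, 0.2],
 [0.2, 4.3]]


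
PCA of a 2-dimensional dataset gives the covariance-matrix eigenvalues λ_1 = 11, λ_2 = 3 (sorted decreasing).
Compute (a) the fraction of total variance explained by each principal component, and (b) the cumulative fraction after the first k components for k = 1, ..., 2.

Step 1 — total variance = trace(Sigma) = Σ λ_i = 11 + 3 = 14.

Step 2 — fraction explained by component i = λ_i / Σ λ:
  PC1: 11/14 = 0.7857
  PC2: 3/14 = 0.2143

Step 3 — cumulative fraction after k components = (λ_1 + ... + λ_k) / Σ λ:
  k = 1: 11/14 = 0.7857
  k = 2: (11 + 3)/14 = 14/14 = 1

Summary (fraction, with percent):

explained: PC1 0.7857 (78.57%), PC2 0.2143 (21.43%);  cumulative: 0.7857, 1
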